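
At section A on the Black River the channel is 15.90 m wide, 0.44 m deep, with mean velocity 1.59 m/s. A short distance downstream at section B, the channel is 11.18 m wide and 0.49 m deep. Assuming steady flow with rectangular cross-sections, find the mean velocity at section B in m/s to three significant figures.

2.03 m/s

Q = A₁V₁ = (15.90×0.44) × 1.59 = 11.12 m³/s
A₂ = 11.18 × 0.49 = 5.478 m²
V₂ = Q/A₂ = 11.12/5.478 = 2.031 m/s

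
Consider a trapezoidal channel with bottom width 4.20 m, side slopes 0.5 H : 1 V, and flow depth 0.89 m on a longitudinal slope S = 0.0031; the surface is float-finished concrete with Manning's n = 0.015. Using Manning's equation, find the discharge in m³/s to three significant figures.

A = (b + z·y)·y = (4.20 + 0.5×0.89)×0.89 = 4.134 m²
P = b + 2y√(1+z²) = 4.20 + 2×0.89×√(1+0.5²) = 6.190 m
R = A/P = 4.134/6.190 = 0.6678 m
Q = (1/n)·A·R^(2/3)·S^(1/2) = (1/0.015) × 4.134 × 0.6678^(2/3) × 0.0031^(1/2) = 11.72 m³/s

11.7 m³/s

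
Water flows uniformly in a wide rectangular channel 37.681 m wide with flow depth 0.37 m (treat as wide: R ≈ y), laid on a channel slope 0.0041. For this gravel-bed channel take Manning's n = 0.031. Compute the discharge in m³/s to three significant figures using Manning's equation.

14.8 m³/s

A = b·y = 37.681 × 0.37 = 13.94 m²
Wide channel: R ≈ y = 0.37 m
Q = (1/n)·A·R^(2/3)·S^(1/2) = (1/0.031) × 13.94 × 0.3700^(2/3) × 0.0041^(1/2) = 14.84 m³/s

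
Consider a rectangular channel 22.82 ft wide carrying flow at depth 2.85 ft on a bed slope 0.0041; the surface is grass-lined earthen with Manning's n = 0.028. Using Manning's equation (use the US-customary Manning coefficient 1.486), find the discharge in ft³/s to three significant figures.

A = b·y = 22.82 × 2.85 = 65.04 ft²
P = b + 2y = 22.82 + 2×2.85 = 28.52 ft
R = A/P = 65.04/28.52 = 2.280 ft
Q = (1.486/n)·A·R^(2/3)·S^(1/2) = (1.486/0.028) × 65.04 × 2.280^(2/3) × 0.0041^(1/2) = 382.9 ft³/s

383 ft³/s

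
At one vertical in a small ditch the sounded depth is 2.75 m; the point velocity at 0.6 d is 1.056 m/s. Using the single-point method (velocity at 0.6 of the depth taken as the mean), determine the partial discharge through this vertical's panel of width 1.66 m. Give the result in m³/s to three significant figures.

4.82 m³/s

v̄ = v₀.₆ = 1.056 m/s
q = v̄ × d × w = 1.056 × 2.75 × 1.66 = 4.821 m³/s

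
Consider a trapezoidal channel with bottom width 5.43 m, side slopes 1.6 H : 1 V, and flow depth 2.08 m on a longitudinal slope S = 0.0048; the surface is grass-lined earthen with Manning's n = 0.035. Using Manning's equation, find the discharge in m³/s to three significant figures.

A = (b + z·y)·y = (5.43 + 1.6×2.08)×2.08 = 18.22 m²
P = b + 2y√(1+z²) = 5.43 + 2×2.08×√(1+1.6²) = 13.28 m
R = A/P = 18.22/13.28 = 1.372 m
Q = (1/n)·A·R^(2/3)·S^(1/2) = (1/0.035) × 18.22 × 1.372^(2/3) × 0.0048^(1/2) = 44.52 m³/s

44.5 m³/s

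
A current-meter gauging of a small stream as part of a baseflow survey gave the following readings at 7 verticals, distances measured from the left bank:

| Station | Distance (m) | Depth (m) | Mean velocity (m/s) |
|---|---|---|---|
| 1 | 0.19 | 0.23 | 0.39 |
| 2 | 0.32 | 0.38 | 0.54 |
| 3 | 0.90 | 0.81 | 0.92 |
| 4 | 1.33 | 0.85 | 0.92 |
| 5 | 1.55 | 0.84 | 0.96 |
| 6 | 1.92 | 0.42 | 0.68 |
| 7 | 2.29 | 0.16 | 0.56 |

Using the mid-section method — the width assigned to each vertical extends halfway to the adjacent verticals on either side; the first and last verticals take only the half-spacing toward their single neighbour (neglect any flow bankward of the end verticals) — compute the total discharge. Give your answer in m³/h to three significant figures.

w_1 = (0.32 − 0.19)/2 = 0.065 m; q_1 = 0.39 × 0.23 × 0.065 = 0.005831 m³/s
w_2 = (0.90 − 0.19)/2 = 0.355 m; q_2 = 0.54 × 0.38 × 0.355 = 0.07285 m³/s
w_3 = (1.33 − 0.32)/2 = 0.505 m; q_3 = 0.92 × 0.81 × 0.505 = 0.3763 m³/s
w_4 = (1.55 − 0.90)/2 = 0.325 m; q_4 = 0.92 × 0.85 × 0.325 = 0.2542 m³/s
w_5 = (1.92 − 1.33)/2 = 0.295 m; q_5 = 0.96 × 0.84 × 0.295 = 0.2379 m³/s
w_6 = (2.29 − 1.55)/2 = 0.37 m; q_6 = 0.68 × 0.42 × 0.37 = 0.1057 m³/s
w_7 = (2.29 − 1.92)/2 = 0.185 m; q_7 = 0.56 × 0.16 × 0.185 = 0.01658 m³/s
Q = Σ qᵢ = 1.069 m³/s
= 1.069 × 3600 = 3849 m³/h

3850 m³/h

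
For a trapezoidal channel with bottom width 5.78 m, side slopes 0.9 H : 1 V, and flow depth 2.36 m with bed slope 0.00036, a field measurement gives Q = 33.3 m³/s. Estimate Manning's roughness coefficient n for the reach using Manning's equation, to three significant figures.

A = (b + z·y)·y = (5.78 + 0.9×2.36)×2.36 = 18.65 m²
P = b + 2y√(1+z²) = 5.78 + 2×2.36×√(1+0.9²) = 12.13 m
R = A/P = 18.65/12.13 = 1.538 m
n = (1/Q)·A·R^(2/3)·S^(1/2) = (1/33.3) × 18.65 × 1.332 × 0.01897 = 0.01416

0.0142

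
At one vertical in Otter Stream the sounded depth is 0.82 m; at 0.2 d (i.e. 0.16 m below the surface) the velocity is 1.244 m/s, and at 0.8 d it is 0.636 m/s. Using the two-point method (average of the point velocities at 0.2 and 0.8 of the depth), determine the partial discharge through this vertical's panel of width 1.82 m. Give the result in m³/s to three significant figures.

1.40 m³/s

v̄ = (1.244 + 0.636) / 2 = 0.9400 m/s
q = v̄ × d × w = 0.9400 × 0.82 × 1.82 = 1.403 m³/s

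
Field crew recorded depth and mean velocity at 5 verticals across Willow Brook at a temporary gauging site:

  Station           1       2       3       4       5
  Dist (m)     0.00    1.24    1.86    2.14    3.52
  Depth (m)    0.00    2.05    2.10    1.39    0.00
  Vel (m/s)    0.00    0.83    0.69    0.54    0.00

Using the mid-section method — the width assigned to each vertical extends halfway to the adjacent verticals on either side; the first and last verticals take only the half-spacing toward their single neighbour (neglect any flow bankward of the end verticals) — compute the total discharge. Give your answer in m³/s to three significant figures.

2.86 m³/s

w_2 = (1.86 − 0.00)/2 = 0.93 m; q_2 = 0.83 × 2.05 × 0.93 = 1.582 m³/s
w_3 = (2.14 − 1.24)/2 = 0.45 m; q_3 = 0.69 × 2.10 × 0.45 = 0.6521 m³/s
w_4 = (3.52 − 1.86)/2 = 0.83 m; q_4 = 0.54 × 1.39 × 0.83 = 0.6230 m³/s
Stations 1, 5 contribute zero (depth or velocity is 0).
Q = Σ qᵢ = 2.857 m³/s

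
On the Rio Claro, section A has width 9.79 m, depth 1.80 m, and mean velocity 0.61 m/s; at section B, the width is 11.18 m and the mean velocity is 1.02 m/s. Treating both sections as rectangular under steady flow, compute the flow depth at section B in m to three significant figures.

0.943 m

Q = A₁V₁ = (9.79×1.80) × 0.61 = 10.75 m³/s
d₂ = Q/(b₂ V₂) = 10.75/(11.18×1.02) = 0.9426 m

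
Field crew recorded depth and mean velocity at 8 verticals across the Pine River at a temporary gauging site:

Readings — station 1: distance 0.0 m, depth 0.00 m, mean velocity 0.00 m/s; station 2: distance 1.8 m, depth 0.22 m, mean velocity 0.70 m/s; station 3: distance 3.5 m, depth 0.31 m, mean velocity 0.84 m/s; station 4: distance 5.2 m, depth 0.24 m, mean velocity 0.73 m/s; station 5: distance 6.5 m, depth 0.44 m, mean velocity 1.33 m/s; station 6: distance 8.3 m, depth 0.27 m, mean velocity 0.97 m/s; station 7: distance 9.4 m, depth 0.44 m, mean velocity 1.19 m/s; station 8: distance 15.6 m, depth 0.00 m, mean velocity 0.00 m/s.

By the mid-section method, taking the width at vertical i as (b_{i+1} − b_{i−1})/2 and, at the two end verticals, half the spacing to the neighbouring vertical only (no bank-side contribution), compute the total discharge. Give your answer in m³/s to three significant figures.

4.17 m³/s

w_2 = (3.5 − 0.0)/2 = 1.75 m; q_2 = 0.70 × 0.22 × 1.75 = 0.2695 m³/s
w_3 = (5.2 − 1.8)/2 = 1.7 m; q_3 = 0.84 × 0.31 × 1.7 = 0.4427 m³/s
w_4 = (6.5 − 3.5)/2 = 1.5 m; q_4 = 0.73 × 0.24 × 1.5 = 0.2628 m³/s
w_5 = (8.3 − 5.2)/2 = 1.55 m; q_5 = 1.33 × 0.44 × 1.55 = 0.9071 m³/s
w_6 = (9.4 − 6.5)/2 = 1.45 m; q_6 = 0.97 × 0.27 × 1.45 = 0.3798 m³/s
w_7 = (15.6 − 8.3)/2 = 3.65 m; q_7 = 1.19 × 0.44 × 3.65 = 1.911 m³/s
Stations 1, 8 contribute zero (depth or velocity is 0).
Q = Σ qᵢ = 4.173 m³/s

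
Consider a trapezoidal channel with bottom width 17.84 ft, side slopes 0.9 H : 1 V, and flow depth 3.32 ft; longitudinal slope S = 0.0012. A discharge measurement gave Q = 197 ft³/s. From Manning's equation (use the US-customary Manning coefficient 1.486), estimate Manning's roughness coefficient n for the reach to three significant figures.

A = (b + z·y)·y = (17.84 + 0.9×3.32)×3.32 = 69.15 ft²
P = b + 2y√(1+z²) = 17.84 + 2×3.32×√(1+0.9²) = 26.77 ft
R = A/P = 69.15/26.77 = 2.583 ft
n = (1.486/Q)·A·R^(2/3)·S^(1/2) = (1.486/197) × 69.15 × 1.882 × 0.03464 = 0.03401

0.0340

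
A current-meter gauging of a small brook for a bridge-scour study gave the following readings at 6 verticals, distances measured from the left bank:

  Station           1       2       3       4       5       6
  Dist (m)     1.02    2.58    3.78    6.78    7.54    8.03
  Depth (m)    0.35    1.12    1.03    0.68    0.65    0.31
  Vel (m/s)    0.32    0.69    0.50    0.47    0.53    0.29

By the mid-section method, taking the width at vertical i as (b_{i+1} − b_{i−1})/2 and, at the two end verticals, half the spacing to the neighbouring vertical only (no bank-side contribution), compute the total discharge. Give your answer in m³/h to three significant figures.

11100 m³/h

w_1 = (2.58 − 1.02)/2 = 0.78 m; q_1 = 0.32 × 0.35 × 0.78 = 0.08736 m³/s
w_2 = (3.78 − 1.02)/2 = 1.38 m; q_2 = 0.69 × 1.12 × 1.38 = 1.066 m³/s
w_3 = (6.78 − 2.58)/2 = 2.1 m; q_3 = 0.50 × 1.03 × 2.1 = 1.082 m³/s
w_4 = (7.54 − 3.78)/2 = 1.88 m; q_4 = 0.47 × 0.68 × 1.88 = 0.6008 m³/s
w_5 = (8.03 − 6.78)/2 = 0.625 m; q_5 = 0.53 × 0.65 × 0.625 = 0.2153 m³/s
w_6 = (8.03 − 7.54)/2 = 0.245 m; q_6 = 0.29 × 0.31 × 0.245 = 0.02203 m³/s
Q = Σ qᵢ = 3.074 m³/s
= 3.074 × 3600 = 11060 m³/h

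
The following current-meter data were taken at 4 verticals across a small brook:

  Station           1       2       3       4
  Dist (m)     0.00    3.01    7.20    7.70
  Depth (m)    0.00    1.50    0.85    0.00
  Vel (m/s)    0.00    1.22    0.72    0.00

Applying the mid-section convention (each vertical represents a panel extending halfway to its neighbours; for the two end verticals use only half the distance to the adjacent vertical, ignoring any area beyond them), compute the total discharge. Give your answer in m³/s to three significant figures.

8.02 m³/s

w_2 = (7.20 − 0.00)/2 = 3.6 m; q_2 = 1.22 × 1.50 × 3.6 = 6.588 m³/s
w_3 = (7.70 − 3.01)/2 = 2.345 m; q_3 = 0.72 × 0.85 × 2.345 = 1.435 m³/s
Stations 1, 4 contribute zero (depth or velocity is 0).
Q = Σ qᵢ = 8.023 m³/s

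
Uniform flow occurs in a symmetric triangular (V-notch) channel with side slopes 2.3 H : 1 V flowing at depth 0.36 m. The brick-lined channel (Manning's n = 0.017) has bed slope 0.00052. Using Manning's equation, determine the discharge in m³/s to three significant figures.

A = z·y² = 2.3×0.36² = 0.2981 m²
P = 2y√(1+z²) = 2×0.36×√(1+2.3²) = 1.806 m
R = A/P = 0.2981/1.806 = 0.1651 m
Q = (1/n)·A·R^(2/3)·S^(1/2) = (1/0.017) × 0.2981 × 0.1651^(2/3) × 0.00052^(1/2) = 0.1203 m³/s

0.120 m³/s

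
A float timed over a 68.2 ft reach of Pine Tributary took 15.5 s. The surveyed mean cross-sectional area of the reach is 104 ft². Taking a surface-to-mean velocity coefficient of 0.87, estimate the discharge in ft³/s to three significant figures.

v_surface = L / t̄ = 68.2 / 15.5 = 4.400 ft/s
v_mean = 0.87 × 4.400 = 3.828 ft/s
Q = A × v_mean = 104 × 3.828 = 398.1 ft³/s

398 ft³/s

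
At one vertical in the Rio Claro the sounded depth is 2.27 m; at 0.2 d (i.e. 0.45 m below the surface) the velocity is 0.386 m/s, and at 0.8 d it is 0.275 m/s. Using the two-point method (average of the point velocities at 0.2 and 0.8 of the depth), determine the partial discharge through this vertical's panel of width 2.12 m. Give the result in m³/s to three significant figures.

v̄ = (0.386 + 0.275) / 2 = 0.3305 m/s
q = v̄ × d × w = 0.3305 × 2.27 × 2.12 = 1.590 m³/s

1.59 m³/s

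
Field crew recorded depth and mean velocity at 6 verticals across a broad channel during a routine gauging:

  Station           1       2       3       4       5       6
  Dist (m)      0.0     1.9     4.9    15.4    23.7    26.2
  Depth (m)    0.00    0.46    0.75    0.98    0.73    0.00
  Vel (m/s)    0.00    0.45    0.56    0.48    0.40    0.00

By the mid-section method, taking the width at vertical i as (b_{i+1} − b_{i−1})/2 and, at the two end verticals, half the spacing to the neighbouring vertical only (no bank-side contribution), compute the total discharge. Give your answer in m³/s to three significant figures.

w_2 = (4.9 − 0.0)/2 = 2.45 m; q_2 = 0.45 × 0.46 × 2.45 = 0.5072 m³/s
w_3 = (15.4 − 1.9)/2 = 6.75 m; q_3 = 0.56 × 0.75 × 6.75 = 2.835 m³/s
w_4 = (23.7 − 4.9)/2 = 9.4 m; q_4 = 0.48 × 0.98 × 9.4 = 4.422 m³/s
w_5 = (26.2 − 15.4)/2 = 5.4 m; q_5 = 0.40 × 0.73 × 5.4 = 1.577 m³/s
Stations 1, 6 contribute zero (depth or velocity is 0).
Q = Σ qᵢ = 9.341 m³/s

9.34 m³/s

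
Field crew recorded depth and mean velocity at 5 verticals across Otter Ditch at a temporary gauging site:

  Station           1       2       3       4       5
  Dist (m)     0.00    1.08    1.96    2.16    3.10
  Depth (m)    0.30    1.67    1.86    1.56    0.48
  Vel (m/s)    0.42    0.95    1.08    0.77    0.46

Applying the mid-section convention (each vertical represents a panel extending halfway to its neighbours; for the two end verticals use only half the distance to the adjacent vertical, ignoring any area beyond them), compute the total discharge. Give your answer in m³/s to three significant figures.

3.50 m³/s

w_1 = (1.08 − 0.00)/2 = 0.54 m; q_1 = 0.42 × 0.30 × 0.54 = 0.06804 m³/s
w_2 = (1.96 − 0.00)/2 = 0.98 m; q_2 = 0.95 × 1.67 × 0.98 = 1.555 m³/s
w_3 = (2.16 − 1.08)/2 = 0.54 m; q_3 = 1.08 × 1.86 × 0.54 = 1.085 m³/s
w_4 = (3.10 − 1.96)/2 = 0.57 m; q_4 = 0.77 × 1.56 × 0.57 = 0.6847 m³/s
w_5 = (3.10 − 2.16)/2 = 0.47 m; q_5 = 0.46 × 0.48 × 0.47 = 0.1038 m³/s
Q = Σ qᵢ = 3.496 m³/s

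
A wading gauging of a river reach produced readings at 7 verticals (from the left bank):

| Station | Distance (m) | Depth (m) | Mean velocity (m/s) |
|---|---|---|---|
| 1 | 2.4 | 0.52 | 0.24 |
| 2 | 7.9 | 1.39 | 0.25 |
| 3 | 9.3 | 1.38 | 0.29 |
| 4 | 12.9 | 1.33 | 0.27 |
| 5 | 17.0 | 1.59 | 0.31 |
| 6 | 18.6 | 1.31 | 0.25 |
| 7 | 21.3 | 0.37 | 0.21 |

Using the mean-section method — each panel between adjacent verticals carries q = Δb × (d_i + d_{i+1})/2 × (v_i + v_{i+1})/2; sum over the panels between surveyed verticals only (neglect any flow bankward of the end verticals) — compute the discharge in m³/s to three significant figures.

Panel 1-2: Δb = 5.5 m, d̄ = (0.52+1.39)/2 = 0.955, v̄ = (0.24+0.25)/2 = 0.245 → q = 5.5×0.955×0.245 = 1.287 m³/s
Panel 2-3: Δb = 1.4 m, d̄ = (1.39+1.38)/2 = 1.385, v̄ = (0.25+0.29)/2 = 0.27 → q = 1.4×1.385×0.27 = 0.5235 m³/s
Panel 3-4: Δb = 3.6 m, d̄ = (1.38+1.33)/2 = 1.355, v̄ = (0.29+0.27)/2 = 0.28 → q = 3.6×1.355×0.28 = 1.366 m³/s
Panel 4-5: Δb = 4.1 m, d̄ = (1.33+1.59)/2 = 1.46, v̄ = (0.27+0.31)/2 = 0.29 → q = 4.1×1.46×0.29 = 1.736 m³/s
Panel 5-6: Δb = 1.6 m, d̄ = (1.59+1.31)/2 = 1.45, v̄ = (0.31+0.25)/2 = 0.28 → q = 1.6×1.45×0.28 = 0.6496 m³/s
Panel 6-7: Δb = 2.7 m, d̄ = (1.31+0.37)/2 = 0.84, v̄ = (0.25+0.21)/2 = 0.23 → q = 2.7×0.84×0.23 = 0.5216 m³/s
Q = Σ q = 6.083 m³/s

6.08 m³/s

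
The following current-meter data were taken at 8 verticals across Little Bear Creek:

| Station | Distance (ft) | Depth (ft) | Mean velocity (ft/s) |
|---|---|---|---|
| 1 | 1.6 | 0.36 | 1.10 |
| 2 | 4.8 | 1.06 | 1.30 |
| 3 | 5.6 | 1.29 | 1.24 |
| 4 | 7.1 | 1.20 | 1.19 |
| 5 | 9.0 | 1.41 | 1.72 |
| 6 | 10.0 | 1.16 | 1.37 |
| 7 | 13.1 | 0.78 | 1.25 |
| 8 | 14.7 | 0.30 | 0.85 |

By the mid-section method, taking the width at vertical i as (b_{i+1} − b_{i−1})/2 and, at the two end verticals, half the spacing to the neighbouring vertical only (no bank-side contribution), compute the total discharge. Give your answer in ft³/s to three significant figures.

16.9 ft³/s

w_1 = (4.8 − 1.6)/2 = 1.6 ft; q_1 = 1.10 × 0.36 × 1.6 = 0.6336 ft³/s
w_2 = (5.6 − 1.6)/2 = 2 ft; q_2 = 1.30 × 1.06 × 2 = 2.756 ft³/s
w_3 = (7.1 − 4.8)/2 = 1.15 ft; q_3 = 1.24 × 1.29 × 1.15 = 1.840 ft³/s
w_4 = (9.0 − 5.6)/2 = 1.7 ft; q_4 = 1.19 × 1.20 × 1.7 = 2.428 ft³/s
w_5 = (10.0 − 7.1)/2 = 1.45 ft; q_5 = 1.72 × 1.41 × 1.45 = 3.517 ft³/s
w_6 = (13.1 − 9.0)/2 = 2.05 ft; q_6 = 1.37 × 1.16 × 2.05 = 3.258 ft³/s
w_7 = (14.7 − 10.0)/2 = 2.35 ft; q_7 = 1.25 × 0.78 × 2.35 = 2.291 ft³/s
w_8 = (14.7 − 13.1)/2 = 0.8 ft; q_8 = 0.85 × 0.30 × 0.8 = 0.2040 ft³/s
Q = Σ qᵢ = 16.93 ft³/s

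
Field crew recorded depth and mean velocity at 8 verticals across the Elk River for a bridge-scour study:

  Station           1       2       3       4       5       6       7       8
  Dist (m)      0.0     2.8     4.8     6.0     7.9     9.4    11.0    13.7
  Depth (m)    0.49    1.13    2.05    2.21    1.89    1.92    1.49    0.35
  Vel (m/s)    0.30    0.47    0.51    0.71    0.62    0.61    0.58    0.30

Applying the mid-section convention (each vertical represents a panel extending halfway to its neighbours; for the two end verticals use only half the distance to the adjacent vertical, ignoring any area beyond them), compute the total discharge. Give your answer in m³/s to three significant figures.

11.4 m³/s

w_1 = (2.8 − 0.0)/2 = 1.4 m; q_1 = 0.30 × 0.49 × 1.4 = 0.2058 m³/s
w_2 = (4.8 − 0.0)/2 = 2.4 m; q_2 = 0.47 × 1.13 × 2.4 = 1.275 m³/s
w_3 = (6.0 − 2.8)/2 = 1.6 m; q_3 = 0.51 × 2.05 × 1.6 = 1.673 m³/s
w_4 = (7.9 − 4.8)/2 = 1.55 m; q_4 = 0.71 × 2.21 × 1.55 = 2.432 m³/s
w_5 = (9.4 − 6.0)/2 = 1.7 m; q_5 = 0.62 × 1.89 × 1.7 = 1.992 m³/s
w_6 = (11.0 − 7.9)/2 = 1.55 m; q_6 = 0.61 × 1.92 × 1.55 = 1.815 m³/s
w_7 = (13.7 − 9.4)/2 = 2.15 m; q_7 = 0.58 × 1.49 × 2.15 = 1.858 m³/s
w_8 = (13.7 − 11.0)/2 = 1.35 m; q_8 = 0.30 × 0.35 × 1.35 = 0.1418 m³/s
Q = Σ qᵢ = 11.39 m³/s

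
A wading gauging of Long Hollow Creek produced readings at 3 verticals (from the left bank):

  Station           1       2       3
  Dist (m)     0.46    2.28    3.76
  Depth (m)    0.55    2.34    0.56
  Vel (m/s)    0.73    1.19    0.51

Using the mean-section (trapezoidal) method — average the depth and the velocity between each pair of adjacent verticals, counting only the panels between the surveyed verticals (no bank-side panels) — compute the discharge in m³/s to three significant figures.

Panel 1-2: Δb = 1.82 m, d̄ = (0.55+2.34)/2 = 1.445, v̄ = (0.73+1.19)/2 = 0.96 → q = 1.82×1.445×0.96 = 2.525 m³/s
Panel 2-3: Δb = 1.48 m, d̄ = (2.34+0.56)/2 = 1.45, v̄ = (1.19+0.51)/2 = 0.85 → q = 1.48×1.45×0.85 = 1.824 m³/s
Q = Σ q = 4.349 m³/s

4.35 m³/s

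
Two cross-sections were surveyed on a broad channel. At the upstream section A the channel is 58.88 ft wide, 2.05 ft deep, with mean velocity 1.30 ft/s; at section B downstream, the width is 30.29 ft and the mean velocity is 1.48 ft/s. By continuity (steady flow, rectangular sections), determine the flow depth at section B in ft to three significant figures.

3.50 ft

Q = A₁V₁ = (58.88×2.05) × 1.30 = 156.9 ft³/s
d₂ = Q/(b₂ V₂) = 156.9/(30.29×1.48) = 3.500 ft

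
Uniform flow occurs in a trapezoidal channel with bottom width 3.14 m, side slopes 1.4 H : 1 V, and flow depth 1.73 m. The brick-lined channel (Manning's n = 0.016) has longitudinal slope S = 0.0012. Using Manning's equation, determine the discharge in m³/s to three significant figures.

A = (b + z·y)·y = (3.14 + 1.4×1.73)×1.73 = 9.622 m²
P = b + 2y√(1+z²) = 3.14 + 2×1.73×√(1+1.4²) = 9.093 m
R = A/P = 9.622/9.093 = 1.058 m
Q = (1/n)·A·R^(2/3)·S^(1/2) = (1/0.016) × 9.622 × 1.058^(2/3) × 0.0012^(1/2) = 21.63 m³/s

21.6 m³/s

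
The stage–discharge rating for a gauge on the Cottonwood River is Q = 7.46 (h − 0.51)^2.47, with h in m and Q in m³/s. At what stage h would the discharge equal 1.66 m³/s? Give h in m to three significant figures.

h − h₀ = (Q/C)^(1/b) = (1.66/7.46)^(1/2.47) = 0.5442 m
h = 0.51 + 0.5442 = 1.054 m

1.05 m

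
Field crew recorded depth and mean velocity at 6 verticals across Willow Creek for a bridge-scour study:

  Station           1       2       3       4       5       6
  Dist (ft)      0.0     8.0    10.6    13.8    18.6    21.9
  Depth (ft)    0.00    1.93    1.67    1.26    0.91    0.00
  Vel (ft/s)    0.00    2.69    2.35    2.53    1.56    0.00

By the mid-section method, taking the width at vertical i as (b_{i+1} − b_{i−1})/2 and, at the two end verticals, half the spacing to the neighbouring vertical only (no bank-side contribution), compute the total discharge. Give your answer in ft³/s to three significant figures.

w_2 = (10.6 − 0.0)/2 = 5.3 ft; q_2 = 2.69 × 1.93 × 5.3 = 27.52 ft³/s
w_3 = (13.8 − 8.0)/2 = 2.9 ft; q_3 = 2.35 × 1.67 × 2.9 = 11.38 ft³/s
w_4 = (18.6 − 10.6)/2 = 4 ft; q_4 = 2.53 × 1.26 × 4 = 12.75 ft³/s
w_5 = (21.9 − 13.8)/2 = 4.05 ft; q_5 = 1.56 × 0.91 × 4.05 = 5.749 ft³/s
Stations 1, 6 contribute zero (depth or velocity is 0).
Q = Σ qᵢ = 57.40 ft³/s

57.4 ft³/s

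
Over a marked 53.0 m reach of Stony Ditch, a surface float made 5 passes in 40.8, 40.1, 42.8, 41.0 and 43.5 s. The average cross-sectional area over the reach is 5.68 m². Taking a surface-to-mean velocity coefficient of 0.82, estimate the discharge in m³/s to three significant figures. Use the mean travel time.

5.93 m³/s

t̄ = (40.8 + 40.1 + 42.8 + 41.0 + 43.5) / 5 = 41.64 s
v_surface = L / t̄ = 53.0 / 41.64 = 1.273 m/s
v_mean = 0.82 × 1.273 = 1.044 m/s
Q = A × v_mean = 5.68 × 1.044 = 5.928 m³/s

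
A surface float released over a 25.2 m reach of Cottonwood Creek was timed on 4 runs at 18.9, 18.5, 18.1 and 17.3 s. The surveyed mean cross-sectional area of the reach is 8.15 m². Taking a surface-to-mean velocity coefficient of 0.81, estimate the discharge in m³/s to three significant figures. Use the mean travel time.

t̄ = (18.9 + 18.5 + 18.1 + 17.3) / 4 = 18.2 s
v_surface = L / t̄ = 25.2 / 18.2 = 1.385 m/s
v_mean = 0.81 × 1.385 = 1.122 m/s
Q = A × v_mean = 8.15 × 1.122 = 9.141 m³/s

9.14 m³/s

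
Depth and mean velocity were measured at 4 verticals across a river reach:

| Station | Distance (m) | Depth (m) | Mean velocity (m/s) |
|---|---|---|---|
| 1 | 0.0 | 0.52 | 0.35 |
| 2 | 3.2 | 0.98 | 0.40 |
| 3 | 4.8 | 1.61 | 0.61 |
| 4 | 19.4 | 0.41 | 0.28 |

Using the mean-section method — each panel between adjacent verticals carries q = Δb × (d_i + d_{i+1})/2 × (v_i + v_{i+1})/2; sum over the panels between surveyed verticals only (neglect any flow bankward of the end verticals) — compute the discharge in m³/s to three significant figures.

Panel 1-2: Δb = 3.2 m, d̄ = (0.52+0.98)/2 = 0.75, v̄ = (0.35+0.40)/2 = 0.375 → q = 3.2×0.75×0.375 = 0.9000 m³/s
Panel 2-3: Δb = 1.6 m, d̄ = (0.98+1.61)/2 = 1.295, v̄ = (0.40+0.61)/2 = 0.505 → q = 1.6×1.295×0.505 = 1.046 m³/s
Panel 3-4: Δb = 14.6 m, d̄ = (1.61+0.41)/2 = 1.01, v̄ = (0.61+0.28)/2 = 0.445 → q = 14.6×1.01×0.445 = 6.562 m³/s
Q = Σ q = 8.508 m³/s

8.51 m³/s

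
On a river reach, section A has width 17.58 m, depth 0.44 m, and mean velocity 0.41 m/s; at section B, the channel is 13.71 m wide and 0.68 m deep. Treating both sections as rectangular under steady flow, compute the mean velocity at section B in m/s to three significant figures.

0.340 m/s

Q = A₁V₁ = (17.58×0.44) × 0.41 = 3.171 m³/s
A₂ = 13.71 × 0.68 = 9.323 m²
V₂ = Q/A₂ = 3.171/9.323 = 0.3402 m/s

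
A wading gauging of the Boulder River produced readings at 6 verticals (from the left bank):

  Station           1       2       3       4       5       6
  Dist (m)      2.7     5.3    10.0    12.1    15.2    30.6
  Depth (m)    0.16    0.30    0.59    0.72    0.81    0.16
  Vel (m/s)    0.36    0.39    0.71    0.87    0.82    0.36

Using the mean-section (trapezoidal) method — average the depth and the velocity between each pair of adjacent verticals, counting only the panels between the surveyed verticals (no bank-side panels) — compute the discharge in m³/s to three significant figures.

8.87 m³/s

Panel 1-2: Δb = 2.6 m, d̄ = (0.16+0.30)/2 = 0.23, v̄ = (0.36+0.39)/2 = 0.375 → q = 2.6×0.23×0.375 = 0.2243 m³/s
Panel 2-3: Δb = 4.7 m, d̄ = (0.30+0.59)/2 = 0.445, v̄ = (0.39+0.71)/2 = 0.55 → q = 4.7×0.445×0.55 = 1.150 m³/s
Panel 3-4: Δb = 2.1 m, d̄ = (0.59+0.72)/2 = 0.655, v̄ = (0.71+0.87)/2 = 0.79 → q = 2.1×0.655×0.79 = 1.087 m³/s
Panel 4-5: Δb = 3.1 m, d̄ = (0.72+0.81)/2 = 0.765, v̄ = (0.87+0.82)/2 = 0.845 → q = 3.1×0.765×0.845 = 2.004 m³/s
Panel 5-6: Δb = 15.4 m, d̄ = (0.81+0.16)/2 = 0.485, v̄ = (0.82+0.36)/2 = 0.59 → q = 15.4×0.485×0.59 = 4.407 m³/s
Q = Σ q = 8.872 m³/s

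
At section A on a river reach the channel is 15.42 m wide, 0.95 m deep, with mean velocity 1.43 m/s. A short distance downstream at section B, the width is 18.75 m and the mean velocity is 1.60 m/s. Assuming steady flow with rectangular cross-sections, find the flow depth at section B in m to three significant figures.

Q = A₁V₁ = (15.42×0.95) × 1.43 = 20.95 m³/s
d₂ = Q/(b₂ V₂) = 20.95/(18.75×1.60) = 0.6983 m

0.698 m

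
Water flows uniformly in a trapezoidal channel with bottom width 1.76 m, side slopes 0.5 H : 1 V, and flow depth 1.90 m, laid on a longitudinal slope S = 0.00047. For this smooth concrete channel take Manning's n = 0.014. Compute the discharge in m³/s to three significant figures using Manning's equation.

7.19 m³/s

A = (b + z·y)·y = (1.76 + 0.5×1.90)×1.90 = 5.149 m²
P = b + 2y√(1+z²) = 1.76 + 2×1.90×√(1+0.5²) = 6.009 m
R = A/P = 5.149/6.009 = 0.8569 m
Q = (1/n)·A·R^(2/3)·S^(1/2) = (1/0.014) × 5.149 × 0.8569^(2/3) × 0.00047^(1/2) = 7.194 m³/s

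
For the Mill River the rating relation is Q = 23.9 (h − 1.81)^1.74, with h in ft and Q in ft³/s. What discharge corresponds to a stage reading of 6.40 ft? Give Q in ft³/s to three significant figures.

Q = 23.9 × (6.40 − 1.81)^1.74 = 23.9 × 4.59^1.74 = 338.8 ft³/s

339 ft³/s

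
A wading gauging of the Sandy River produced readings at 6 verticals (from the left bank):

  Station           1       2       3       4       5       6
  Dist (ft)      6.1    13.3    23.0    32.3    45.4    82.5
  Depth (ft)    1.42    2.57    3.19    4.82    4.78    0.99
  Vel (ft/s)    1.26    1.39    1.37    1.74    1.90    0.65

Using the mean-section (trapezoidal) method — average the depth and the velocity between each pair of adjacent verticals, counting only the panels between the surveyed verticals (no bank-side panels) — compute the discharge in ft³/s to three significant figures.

366 ft³/s

Panel 1-2: Δb = 7.2 ft, d̄ = (1.42+2.57)/2 = 1.995, v̄ = (1.26+1.39)/2 = 1.325 → q = 7.2×1.995×1.325 = 19.03 ft³/s
Panel 2-3: Δb = 9.7 ft, d̄ = (2.57+3.19)/2 = 2.88, v̄ = (1.39+1.37)/2 = 1.38 → q = 9.7×2.88×1.38 = 38.55 ft³/s
Panel 3-4: Δb = 9.3 ft, d̄ = (3.19+4.82)/2 = 4.005, v̄ = (1.37+1.74)/2 = 1.555 → q = 9.3×4.005×1.555 = 57.92 ft³/s
Panel 4-5: Δb = 13.1 ft, d̄ = (4.82+4.78)/2 = 4.8, v̄ = (1.74+1.90)/2 = 1.82 → q = 13.1×4.8×1.82 = 114.4 ft³/s
Panel 5-6: Δb = 37.1 ft, d̄ = (4.78+0.99)/2 = 2.885, v̄ = (1.90+0.65)/2 = 1.275 → q = 37.1×2.885×1.275 = 136.5 ft³/s
Q = Σ q = 366.4 ft³/s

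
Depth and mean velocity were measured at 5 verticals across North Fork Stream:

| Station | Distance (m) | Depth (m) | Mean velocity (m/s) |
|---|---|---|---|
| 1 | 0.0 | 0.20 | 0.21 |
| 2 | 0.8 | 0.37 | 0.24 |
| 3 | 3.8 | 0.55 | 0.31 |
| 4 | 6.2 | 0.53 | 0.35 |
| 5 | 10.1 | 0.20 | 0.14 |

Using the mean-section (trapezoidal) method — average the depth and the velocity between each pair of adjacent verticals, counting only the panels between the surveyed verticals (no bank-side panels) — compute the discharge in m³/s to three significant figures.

1.21 m³/s

Panel 1-2: Δb = 0.8 m, d̄ = (0.20+0.37)/2 = 0.285, v̄ = (0.21+0.24)/2 = 0.225 → q = 0.8×0.285×0.225 = 0.05130 m³/s
Panel 2-3: Δb = 3 m, d̄ = (0.37+0.55)/2 = 0.46, v̄ = (0.24+0.31)/2 = 0.275 → q = 3×0.46×0.275 = 0.3795 m³/s
Panel 3-4: Δb = 2.4 m, d̄ = (0.55+0.53)/2 = 0.54, v̄ = (0.31+0.35)/2 = 0.33 → q = 2.4×0.54×0.33 = 0.4277 m³/s
Panel 4-5: Δb = 3.9 m, d̄ = (0.53+0.20)/2 = 0.365, v̄ = (0.35+0.14)/2 = 0.245 → q = 3.9×0.365×0.245 = 0.3488 m³/s
Q = Σ q = 1.207 m³/s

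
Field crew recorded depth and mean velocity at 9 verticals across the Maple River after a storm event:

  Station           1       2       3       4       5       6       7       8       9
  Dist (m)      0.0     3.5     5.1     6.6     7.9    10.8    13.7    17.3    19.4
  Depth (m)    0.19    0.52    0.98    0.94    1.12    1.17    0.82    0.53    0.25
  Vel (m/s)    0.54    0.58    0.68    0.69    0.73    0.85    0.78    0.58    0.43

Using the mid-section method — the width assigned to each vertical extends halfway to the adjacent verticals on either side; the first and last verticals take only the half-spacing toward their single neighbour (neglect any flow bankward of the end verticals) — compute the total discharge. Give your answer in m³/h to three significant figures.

38000 m³/h

w_1 = (3.5 − 0.0)/2 = 1.75 m; q_1 = 0.54 × 0.19 × 1.75 = 0.1796 m³/s
w_2 = (5.1 − 0.0)/2 = 2.55 m; q_2 = 0.58 × 0.52 × 2.55 = 0.7691 m³/s
w_3 = (6.6 − 3.5)/2 = 1.55 m; q_3 = 0.68 × 0.98 × 1.55 = 1.033 m³/s
w_4 = (7.9 − 5.1)/2 = 1.4 m; q_4 = 0.69 × 0.94 × 1.4 = 0.9080 m³/s
w_5 = (10.8 − 6.6)/2 = 2.1 m; q_5 = 0.73 × 1.12 × 2.1 = 1.717 m³/s
w_6 = (13.7 − 7.9)/2 = 2.9 m; q_6 = 0.85 × 1.17 × 2.9 = 2.884 m³/s
w_7 = (17.3 − 10.8)/2 = 3.25 m; q_7 = 0.78 × 0.82 × 3.25 = 2.079 m³/s
w_8 = (19.4 − 13.7)/2 = 2.85 m; q_8 = 0.58 × 0.53 × 2.85 = 0.8761 m³/s
w_9 = (19.4 − 17.3)/2 = 1.05 m; q_9 = 0.43 × 0.25 × 1.05 = 0.1129 m³/s
Q = Σ qᵢ = 10.56 m³/s
= 10.56 × 3600 = 38010 m³/h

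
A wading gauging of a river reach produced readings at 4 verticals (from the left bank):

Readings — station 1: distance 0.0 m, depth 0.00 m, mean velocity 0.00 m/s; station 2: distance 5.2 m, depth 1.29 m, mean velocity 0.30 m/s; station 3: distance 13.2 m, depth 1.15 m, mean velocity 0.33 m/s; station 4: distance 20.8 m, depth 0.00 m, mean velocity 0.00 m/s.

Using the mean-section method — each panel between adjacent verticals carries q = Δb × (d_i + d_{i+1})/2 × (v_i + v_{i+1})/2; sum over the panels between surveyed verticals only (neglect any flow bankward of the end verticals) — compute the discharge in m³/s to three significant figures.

4.30 m³/s

Panel 1-2: Δb = 5.2 m, d̄ = (0.00+1.29)/2 = 0.645, v̄ = (0.00+0.30)/2 = 0.15 → q = 5.2×0.645×0.15 = 0.5031 m³/s
Panel 2-3: Δb = 8 m, d̄ = (1.29+1.15)/2 = 1.22, v̄ = (0.30+0.33)/2 = 0.315 → q = 8×1.22×0.315 = 3.074 m³/s
Panel 3-4: Δb = 7.6 m, d̄ = (1.15+0.00)/2 = 0.575, v̄ = (0.33+0.00)/2 = 0.165 → q = 7.6×0.575×0.165 = 0.7211 m³/s
Q = Σ q = 4.299 m³/s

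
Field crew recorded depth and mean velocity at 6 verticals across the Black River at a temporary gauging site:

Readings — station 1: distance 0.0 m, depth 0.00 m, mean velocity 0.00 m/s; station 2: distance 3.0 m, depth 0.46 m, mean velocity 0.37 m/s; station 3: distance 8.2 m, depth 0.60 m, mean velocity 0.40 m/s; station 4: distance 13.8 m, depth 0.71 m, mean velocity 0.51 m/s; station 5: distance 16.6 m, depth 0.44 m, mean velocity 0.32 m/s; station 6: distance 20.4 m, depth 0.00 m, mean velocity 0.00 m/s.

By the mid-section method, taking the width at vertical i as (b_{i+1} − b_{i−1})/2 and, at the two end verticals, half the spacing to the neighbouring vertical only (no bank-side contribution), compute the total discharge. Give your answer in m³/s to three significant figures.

3.98 m³/s

w_2 = (8.2 − 0.0)/2 = 4.1 m; q_2 = 0.37 × 0.46 × 4.1 = 0.6978 m³/s
w_3 = (13.8 − 3.0)/2 = 5.4 m; q_3 = 0.40 × 0.60 × 5.4 = 1.296 m³/s
w_4 = (16.6 − 8.2)/2 = 4.2 m; q_4 = 0.51 × 0.71 × 4.2 = 1.521 m³/s
w_5 = (20.4 − 13.8)/2 = 3.3 m; q_5 = 0.32 × 0.44 × 3.3 = 0.4646 m³/s
Stations 1, 6 contribute zero (depth or velocity is 0).
Q = Σ qᵢ = 3.979 m³/s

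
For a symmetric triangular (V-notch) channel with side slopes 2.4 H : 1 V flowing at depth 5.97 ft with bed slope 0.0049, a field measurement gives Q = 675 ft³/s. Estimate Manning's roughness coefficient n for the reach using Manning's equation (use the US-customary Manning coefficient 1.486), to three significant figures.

0.0259

A = z·y² = 2.4×5.97² = 85.54 ft²
P = 2y√(1+z²) = 2×5.97×√(1+2.4²) = 31.04 ft
R = A/P = 85.54/31.04 = 2.755 ft
n = (1.486/Q)·A·R^(2/3)·S^(1/2) = (1.486/675) × 85.54 × 1.965 × 0.07000 = 0.02591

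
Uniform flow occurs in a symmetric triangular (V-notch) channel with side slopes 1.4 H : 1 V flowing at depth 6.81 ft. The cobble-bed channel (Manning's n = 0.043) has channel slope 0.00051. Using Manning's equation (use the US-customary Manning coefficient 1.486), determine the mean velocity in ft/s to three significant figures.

A = z·y² = 1.4×6.81² = 64.93 ft²
P = 2y√(1+z²) = 2×6.81×√(1+1.4²) = 23.43 ft
R = A/P = 64.93/23.43 = 2.771 ft
Q = (1.486/n)·A·R^(2/3)·S^(1/2) = (1.486/0.043) × 64.93 × 2.771^(2/3) × 0.00051^(1/2) = 99.96 ft³/s
V = Q/A = 99.96/64.93 = 1.540 ft/s

1.54 ft/s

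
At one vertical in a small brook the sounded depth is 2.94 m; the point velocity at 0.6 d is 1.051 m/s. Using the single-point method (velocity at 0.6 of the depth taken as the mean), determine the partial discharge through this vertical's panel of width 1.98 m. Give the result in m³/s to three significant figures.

v̄ = v₀.₆ = 1.051 m/s
q = v̄ × d × w = 1.051 × 2.94 × 1.98 = 6.118 m³/s

6.12 m³/s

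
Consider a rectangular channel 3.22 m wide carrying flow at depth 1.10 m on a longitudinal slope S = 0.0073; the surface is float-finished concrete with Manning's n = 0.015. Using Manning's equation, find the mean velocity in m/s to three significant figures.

4.29 m/s

A = b·y = 3.22 × 1.10 = 3.542 m²
P = b + 2y = 3.22 + 2×1.10 = 5.420 m
R = A/P = 3.542/5.420 = 0.6535 m
Q = (1/n)·A·R^(2/3)·S^(1/2) = (1/0.015) × 3.542 × 0.6535^(2/3) × 0.0073^(1/2) = 15.19 m³/s
V = Q/A = 15.19/3.542 = 4.289 m/s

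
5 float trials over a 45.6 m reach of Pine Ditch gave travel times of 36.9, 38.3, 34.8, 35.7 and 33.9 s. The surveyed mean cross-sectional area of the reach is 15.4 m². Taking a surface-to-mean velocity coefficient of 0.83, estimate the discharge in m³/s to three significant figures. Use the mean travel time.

16.2 m³/s

t̄ = (36.9 + 38.3 + 34.8 + 35.7 + 33.9) / 5 = 35.92 s
v_surface = L / t̄ = 45.6 / 35.92 = 1.269 m/s
v_mean = 0.83 × 1.269 = 1.054 m/s
Q = A × v_mean = 15.4 × 1.054 = 16.23 m³/s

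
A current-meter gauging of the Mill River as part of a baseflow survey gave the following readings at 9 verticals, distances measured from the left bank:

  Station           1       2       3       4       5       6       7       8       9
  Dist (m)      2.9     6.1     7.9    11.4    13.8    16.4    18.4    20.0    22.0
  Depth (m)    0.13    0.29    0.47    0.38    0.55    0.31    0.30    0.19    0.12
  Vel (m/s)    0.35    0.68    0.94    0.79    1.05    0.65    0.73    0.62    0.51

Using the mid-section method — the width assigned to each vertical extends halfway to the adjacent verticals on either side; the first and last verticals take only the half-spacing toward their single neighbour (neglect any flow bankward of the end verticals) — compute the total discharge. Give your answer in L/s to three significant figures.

5200 L/s

w_1 = (6.1 − 2.9)/2 = 1.6 m; q_1 = 0.35 × 0.13 × 1.6 = 0.07280 m³/s
w_2 = (7.9 − 2.9)/2 = 2.5 m; q_2 = 0.68 × 0.29 × 2.5 = 0.4930 m³/s
w_3 = (11.4 − 6.1)/2 = 2.65 m; q_3 = 0.94 × 0.47 × 2.65 = 1.171 m³/s
w_4 = (13.8 − 7.9)/2 = 2.95 m; q_4 = 0.79 × 0.38 × 2.95 = 0.8856 m³/s
w_5 = (16.4 − 11.4)/2 = 2.5 m; q_5 = 1.05 × 0.55 × 2.5 = 1.444 m³/s
w_6 = (18.4 − 13.8)/2 = 2.3 m; q_6 = 0.65 × 0.31 × 2.3 = 0.4635 m³/s
w_7 = (20.0 − 16.4)/2 = 1.8 m; q_7 = 0.73 × 0.30 × 1.8 = 0.3942 m³/s
w_8 = (22.0 − 18.4)/2 = 1.8 m; q_8 = 0.62 × 0.19 × 1.8 = 0.2120 m³/s
w_9 = (22.0 − 20.0)/2 = 1 m; q_9 = 0.51 × 0.12 × 1 = 0.06120 m³/s
Q = Σ qᵢ = 5.197 m³/s
= 5.197 × 1000 = 5197 L/s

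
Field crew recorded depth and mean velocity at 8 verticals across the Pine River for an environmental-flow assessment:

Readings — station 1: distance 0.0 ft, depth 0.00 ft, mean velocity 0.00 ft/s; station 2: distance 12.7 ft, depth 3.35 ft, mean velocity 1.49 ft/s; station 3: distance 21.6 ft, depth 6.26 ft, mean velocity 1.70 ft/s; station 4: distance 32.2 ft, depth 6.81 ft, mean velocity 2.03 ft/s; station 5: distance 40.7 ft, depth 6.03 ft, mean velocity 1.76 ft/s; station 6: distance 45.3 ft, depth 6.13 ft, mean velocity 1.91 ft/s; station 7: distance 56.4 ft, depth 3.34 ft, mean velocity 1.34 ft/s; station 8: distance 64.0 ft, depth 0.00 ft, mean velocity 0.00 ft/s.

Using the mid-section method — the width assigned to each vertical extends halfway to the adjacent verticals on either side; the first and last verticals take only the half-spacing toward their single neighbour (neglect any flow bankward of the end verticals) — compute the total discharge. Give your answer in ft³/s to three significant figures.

w_2 = (21.6 − 0.0)/2 = 10.8 ft; q_2 = 1.49 × 3.35 × 10.8 = 53.91 ft³/s
w_3 = (32.2 − 12.7)/2 = 9.75 ft; q_3 = 1.70 × 6.26 × 9.75 = 103.8 ft³/s
w_4 = (40.7 − 21.6)/2 = 9.55 ft; q_4 = 2.03 × 6.81 × 9.55 = 132.0 ft³/s
w_5 = (45.3 − 32.2)/2 = 6.55 ft; q_5 = 1.76 × 6.03 × 6.55 = 69.51 ft³/s
w_6 = (56.4 − 40.7)/2 = 7.85 ft; q_6 = 1.91 × 6.13 × 7.85 = 91.91 ft³/s
w_7 = (64.0 − 45.3)/2 = 9.35 ft; q_7 = 1.34 × 3.34 × 9.35 = 41.85 ft³/s
Stations 1, 8 contribute zero (depth or velocity is 0).
Q = Σ qᵢ = 493.0 ft³/s

493 ft³/s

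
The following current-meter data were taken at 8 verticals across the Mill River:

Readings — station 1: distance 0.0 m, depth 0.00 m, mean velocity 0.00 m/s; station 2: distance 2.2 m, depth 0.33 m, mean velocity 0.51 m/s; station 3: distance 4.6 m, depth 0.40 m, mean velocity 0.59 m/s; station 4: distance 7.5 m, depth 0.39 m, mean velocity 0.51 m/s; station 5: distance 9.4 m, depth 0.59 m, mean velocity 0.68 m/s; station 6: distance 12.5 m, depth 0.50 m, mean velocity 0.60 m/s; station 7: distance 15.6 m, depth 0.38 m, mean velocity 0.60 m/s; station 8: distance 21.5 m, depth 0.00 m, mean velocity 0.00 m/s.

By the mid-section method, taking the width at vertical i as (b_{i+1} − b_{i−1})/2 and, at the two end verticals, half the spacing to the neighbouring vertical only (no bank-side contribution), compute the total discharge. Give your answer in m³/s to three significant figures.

4.45 m³/s

w_2 = (4.6 − 0.0)/2 = 2.3 m; q_2 = 0.51 × 0.33 × 2.3 = 0.3871 m³/s
w_3 = (7.5 − 2.2)/2 = 2.65 m; q_3 = 0.59 × 0.40 × 2.65 = 0.6254 m³/s
w_4 = (9.4 − 4.6)/2 = 2.4 m; q_4 = 0.51 × 0.39 × 2.4 = 0.4774 m³/s
w_5 = (12.5 − 7.5)/2 = 2.5 m; q_5 = 0.68 × 0.59 × 2.5 = 1.003 m³/s
w_6 = (15.6 − 9.4)/2 = 3.1 m; q_6 = 0.60 × 0.50 × 3.1 = 0.9300 m³/s
w_7 = (21.5 − 12.5)/2 = 4.5 m; q_7 = 0.60 × 0.38 × 4.5 = 1.026 m³/s
Stations 1, 8 contribute zero (depth or velocity is 0).
Q = Σ qᵢ = 4.449 m³/s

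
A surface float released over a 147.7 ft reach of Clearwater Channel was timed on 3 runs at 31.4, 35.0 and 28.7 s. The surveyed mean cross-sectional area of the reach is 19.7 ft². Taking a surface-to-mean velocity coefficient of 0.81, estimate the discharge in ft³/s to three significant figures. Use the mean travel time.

t̄ = (31.4 + 35.0 + 28.7) / 3 = 31.7 s
v_surface = L / t̄ = 147.7 / 31.7 = 4.659 ft/s
v_mean = 0.81 × 4.659 = 3.774 ft/s
Q = A × v_mean = 19.7 × 3.774 = 74.35 ft³/s

74.3 ft³/s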